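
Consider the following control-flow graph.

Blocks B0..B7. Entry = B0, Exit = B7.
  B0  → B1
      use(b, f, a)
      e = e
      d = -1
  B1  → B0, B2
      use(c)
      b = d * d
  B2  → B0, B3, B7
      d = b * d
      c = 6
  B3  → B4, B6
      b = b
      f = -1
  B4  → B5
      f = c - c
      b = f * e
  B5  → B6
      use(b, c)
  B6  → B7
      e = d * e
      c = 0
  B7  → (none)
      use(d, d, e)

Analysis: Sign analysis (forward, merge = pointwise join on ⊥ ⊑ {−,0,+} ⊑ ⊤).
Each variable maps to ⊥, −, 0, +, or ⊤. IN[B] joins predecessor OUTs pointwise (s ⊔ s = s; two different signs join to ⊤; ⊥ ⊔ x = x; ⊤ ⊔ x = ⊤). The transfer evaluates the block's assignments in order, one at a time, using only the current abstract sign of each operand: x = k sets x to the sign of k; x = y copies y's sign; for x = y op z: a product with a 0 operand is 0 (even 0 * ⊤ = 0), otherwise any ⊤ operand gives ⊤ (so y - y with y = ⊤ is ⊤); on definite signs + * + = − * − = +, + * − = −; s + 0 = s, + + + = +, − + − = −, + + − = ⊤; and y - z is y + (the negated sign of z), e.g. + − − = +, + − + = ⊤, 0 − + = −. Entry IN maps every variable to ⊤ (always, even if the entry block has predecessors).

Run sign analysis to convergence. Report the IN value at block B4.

Answer: {a: ⊤, b: +, c: +, d: -, e: ⊤, f: -}

Trace:
Per-block solution:
  B0: | IN=(all ⊤) | OUT={d:-; rest ⊤}
  B1: | IN={d:-; rest ⊤} | OUT={b:+, d:-; rest ⊤}
  B2: | IN={b:+, d:-; rest ⊤} | OUT={b:+, c:+, d:-; rest ⊤}
  B3: | IN={b:+, c:+, d:-; rest ⊤} | OUT={b:+, c:+, d:-, f:-; rest ⊤}
  B4: | IN={b:+, c:+, d:-, f:-; rest ⊤} | OUT={c:+, d:-; rest ⊤}
  B5: | IN={c:+, d:-; rest ⊤} | OUT={c:+, d:-; rest ⊤}
  B6: | IN={c:+, d:-; rest ⊤} | OUT={c:0, d:-; rest ⊤}
  B7: | IN={d:-; rest ⊤} | OUT={d:-; rest ⊤}

Merge at B4: IN[B4] = OUT[B3] = {a: ⊤, b: +, c: +, d: -, e: ⊤, f: -}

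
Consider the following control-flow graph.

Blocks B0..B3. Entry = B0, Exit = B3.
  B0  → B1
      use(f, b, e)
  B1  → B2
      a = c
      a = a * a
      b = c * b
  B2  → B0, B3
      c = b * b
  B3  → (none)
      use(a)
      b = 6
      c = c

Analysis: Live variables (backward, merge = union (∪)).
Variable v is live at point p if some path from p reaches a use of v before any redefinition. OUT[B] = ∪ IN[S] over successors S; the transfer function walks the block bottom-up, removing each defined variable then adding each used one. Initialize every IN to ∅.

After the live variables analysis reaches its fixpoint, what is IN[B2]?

Answer: {a, b, e, f}

Trace:
Fixpoint table:
  B0:   IN={b, c, e, f}   OUT={b, c, e, f}
  B1:   IN={b, c, e, f}   OUT={a, b, e, f}
  B2:   IN={a, b, e, f}   OUT={a, b, c, e, f}
  B3:   IN={a, c}   OUT={}

Merge at B2: OUT[B2] = IN[B0] ⊔ IN[B3] = {a, b, c, e, f}
Applying B2's transfer function to that OUT value gives IN[B2] (row B2 above).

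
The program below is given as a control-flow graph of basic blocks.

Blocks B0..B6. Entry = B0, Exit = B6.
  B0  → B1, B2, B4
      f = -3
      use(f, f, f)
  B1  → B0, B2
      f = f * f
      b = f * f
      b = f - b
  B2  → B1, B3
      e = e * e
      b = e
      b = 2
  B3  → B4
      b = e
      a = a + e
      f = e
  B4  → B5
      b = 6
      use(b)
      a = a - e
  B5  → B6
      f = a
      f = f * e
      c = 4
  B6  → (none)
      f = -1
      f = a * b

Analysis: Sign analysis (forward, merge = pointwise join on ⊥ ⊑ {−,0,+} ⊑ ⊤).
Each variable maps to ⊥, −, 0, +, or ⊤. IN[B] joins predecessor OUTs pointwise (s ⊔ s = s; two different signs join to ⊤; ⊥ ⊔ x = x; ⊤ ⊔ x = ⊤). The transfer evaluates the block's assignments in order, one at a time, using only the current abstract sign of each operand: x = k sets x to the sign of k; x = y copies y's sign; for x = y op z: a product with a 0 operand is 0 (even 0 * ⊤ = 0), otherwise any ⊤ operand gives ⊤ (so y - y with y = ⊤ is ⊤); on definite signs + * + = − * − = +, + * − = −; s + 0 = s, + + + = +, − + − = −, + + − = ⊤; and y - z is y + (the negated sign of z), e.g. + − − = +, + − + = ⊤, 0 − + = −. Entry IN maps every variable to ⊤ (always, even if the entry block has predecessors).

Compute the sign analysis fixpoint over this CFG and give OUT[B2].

Per-block solution:
  B0:   IN=(all ⊤)   OUT={f:-; rest ⊤}
  B1:   IN=(all ⊤)   OUT=(all ⊤)
  B2:   IN=(all ⊤)   OUT={b:+; rest ⊤}
  B3:   IN={b:+; rest ⊤}   OUT=(all ⊤)
  B4:   IN=(all ⊤)   OUT={b:+; rest ⊤}
  B5:   IN={b:+; rest ⊤}   OUT={b:+, c:+; rest ⊤}
  B6:   IN={b:+, c:+; rest ⊤}   OUT={b:+, c:+; rest ⊤}

Merge at B2: IN[B2] = OUT[B0] ⊔ OUT[B1] = {a: ⊤, b: ⊤, c: ⊤, d: ⊤, e: ⊤, f: ⊤}
Applying B2's transfer function to that IN value gives OUT[B2] (row B2 above).

Answer: {a: ⊤, b: +, c: ⊤, d: ⊤, e: ⊤, f: ⊤}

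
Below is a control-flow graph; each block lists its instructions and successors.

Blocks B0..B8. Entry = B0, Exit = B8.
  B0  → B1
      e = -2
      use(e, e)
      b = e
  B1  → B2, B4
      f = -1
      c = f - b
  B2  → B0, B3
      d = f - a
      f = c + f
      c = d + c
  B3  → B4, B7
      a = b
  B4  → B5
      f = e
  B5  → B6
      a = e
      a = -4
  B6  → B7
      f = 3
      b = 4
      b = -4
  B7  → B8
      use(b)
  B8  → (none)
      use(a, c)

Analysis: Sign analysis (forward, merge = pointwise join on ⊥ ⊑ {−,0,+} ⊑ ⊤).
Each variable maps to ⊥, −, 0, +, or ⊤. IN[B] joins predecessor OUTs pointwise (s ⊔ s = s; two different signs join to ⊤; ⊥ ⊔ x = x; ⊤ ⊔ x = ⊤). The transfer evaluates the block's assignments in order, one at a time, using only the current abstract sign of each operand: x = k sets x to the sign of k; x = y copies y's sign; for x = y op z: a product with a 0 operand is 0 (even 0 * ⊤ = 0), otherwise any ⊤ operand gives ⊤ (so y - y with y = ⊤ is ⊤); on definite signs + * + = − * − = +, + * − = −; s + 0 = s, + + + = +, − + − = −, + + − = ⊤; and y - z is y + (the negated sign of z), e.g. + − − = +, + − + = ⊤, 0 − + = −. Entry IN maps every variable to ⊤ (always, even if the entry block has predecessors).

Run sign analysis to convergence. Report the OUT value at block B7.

Answer: {a: -, b: -, c: ⊤, d: ⊤, e: -, f: ⊤}

Derivation:
Fixpoint table:
  B0:   IN=(all ⊤)   OUT={b:-, e:-; rest ⊤}
  B1:   IN={b:-, e:-; rest ⊤}   OUT={b:-, e:-, f:-; rest ⊤}
  B2:   IN={b:-, e:-, f:-; rest ⊤}   OUT={b:-, e:-; rest ⊤}
  B3:   IN={b:-, e:-; rest ⊤}   OUT={a:-, b:-, e:-; rest ⊤}
  B4:   IN={b:-, e:-; rest ⊤}   OUT={b:-, e:-, f:-; rest ⊤}
  B5:   IN={b:-, e:-, f:-; rest ⊤}   OUT={a:-, b:-, e:-, f:-; rest ⊤}
  B6:   IN={a:-, b:-, e:-, f:-; rest ⊤}   OUT={a:-, b:-, e:-, f:+; rest ⊤}
  B7:   IN={a:-, b:-, e:-; rest ⊤}   OUT={a:-, b:-, e:-; rest ⊤}
  B8:   IN={a:-, b:-, e:-; rest ⊤}   OUT={a:-, b:-, e:-; rest ⊤}

Merge at B7: IN[B7] = OUT[B3] ⊔ OUT[B6] = {a: -, b: -, c: ⊤, d: ⊤, e: -, f: ⊤}
Applying B7's transfer function to that IN value gives OUT[B7] (row B7 above).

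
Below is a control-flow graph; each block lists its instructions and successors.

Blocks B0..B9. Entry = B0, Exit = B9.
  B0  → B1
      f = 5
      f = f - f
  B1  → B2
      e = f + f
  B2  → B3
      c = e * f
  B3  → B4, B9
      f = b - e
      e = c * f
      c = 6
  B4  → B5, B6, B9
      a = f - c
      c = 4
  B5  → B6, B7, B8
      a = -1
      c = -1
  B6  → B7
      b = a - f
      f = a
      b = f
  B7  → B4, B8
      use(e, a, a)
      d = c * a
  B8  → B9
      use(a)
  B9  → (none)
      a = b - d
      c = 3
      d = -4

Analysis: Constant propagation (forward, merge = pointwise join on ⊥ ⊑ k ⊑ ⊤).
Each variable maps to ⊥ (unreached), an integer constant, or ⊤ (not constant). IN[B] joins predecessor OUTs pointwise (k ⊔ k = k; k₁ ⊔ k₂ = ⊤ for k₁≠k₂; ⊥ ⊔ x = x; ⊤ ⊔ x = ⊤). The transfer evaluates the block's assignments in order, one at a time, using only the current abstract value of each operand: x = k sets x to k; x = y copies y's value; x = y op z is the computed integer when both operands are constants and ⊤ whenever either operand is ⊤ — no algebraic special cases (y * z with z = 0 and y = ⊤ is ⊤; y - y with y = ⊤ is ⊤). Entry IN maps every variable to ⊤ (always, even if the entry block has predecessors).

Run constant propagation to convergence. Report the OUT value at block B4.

Per-block solution:
  B0: | IN=(all ⊤) | OUT={f:0; rest ⊤}
  B1: | IN={f:0; rest ⊤} | OUT={e:0, f:0; rest ⊤}
  B2: | IN={e:0, f:0; rest ⊤} | OUT={c:0, e:0, f:0; rest ⊤}
  B3: | IN={c:0, e:0, f:0; rest ⊤} | OUT={c:6; rest ⊤}
  B4: | IN=(all ⊤) | OUT={c:4; rest ⊤}
  B5: | IN={c:4; rest ⊤} | OUT={a:-1, c:-1; rest ⊤}
  B6: | IN=(all ⊤) | OUT=(all ⊤)
  B7: | IN=(all ⊤) | OUT=(all ⊤)
  B8: | IN=(all ⊤) | OUT=(all ⊤)
  B9: | IN=(all ⊤) | OUT={c:3, d:-4; rest ⊤}

Merge at B4: IN[B4] = OUT[B3] ⊔ OUT[B7] = {a: ⊤, b: ⊤, c: ⊤, d: ⊤, e: ⊤, f: ⊤}
Applying B4's transfer function to that IN value gives OUT[B4] (row B4 above).

Answer: {a: ⊤, b: ⊤, c: 4, d: ⊤, e: ⊤, f: ⊤}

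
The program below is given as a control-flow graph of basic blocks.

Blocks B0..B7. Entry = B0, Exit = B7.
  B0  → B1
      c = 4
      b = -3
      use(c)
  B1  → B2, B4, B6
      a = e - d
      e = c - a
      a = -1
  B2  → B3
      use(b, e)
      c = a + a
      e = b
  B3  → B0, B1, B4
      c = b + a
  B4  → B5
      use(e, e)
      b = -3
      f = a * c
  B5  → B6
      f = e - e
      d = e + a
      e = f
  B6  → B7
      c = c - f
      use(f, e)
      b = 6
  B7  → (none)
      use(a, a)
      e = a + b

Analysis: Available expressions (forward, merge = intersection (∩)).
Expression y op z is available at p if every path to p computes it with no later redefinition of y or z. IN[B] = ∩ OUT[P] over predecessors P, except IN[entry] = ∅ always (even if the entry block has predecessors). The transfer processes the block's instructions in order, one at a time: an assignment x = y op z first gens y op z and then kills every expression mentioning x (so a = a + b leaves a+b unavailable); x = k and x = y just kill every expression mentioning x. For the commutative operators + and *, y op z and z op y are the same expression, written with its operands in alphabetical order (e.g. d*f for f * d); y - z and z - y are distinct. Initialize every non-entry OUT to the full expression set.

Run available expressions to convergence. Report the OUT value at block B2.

Answer: {a+a}

Derivation:
Converged values:
  B0:  IN={}  OUT={}
  B1:  IN={}  OUT={}
  B2:  IN={}  OUT={a+a}
  B3:  IN={a+a}  OUT={a+a, a+b}
  B4:  IN={}  OUT={a*c}
  B5:  IN={a*c}  OUT={a*c}
  B6:  IN={}  OUT={}
  B7:  IN={}  OUT={a+b}

Merge at B2: IN[B2] = OUT[B1] = {}
Applying B2's transfer function to that IN value gives OUT[B2] (row B2 above).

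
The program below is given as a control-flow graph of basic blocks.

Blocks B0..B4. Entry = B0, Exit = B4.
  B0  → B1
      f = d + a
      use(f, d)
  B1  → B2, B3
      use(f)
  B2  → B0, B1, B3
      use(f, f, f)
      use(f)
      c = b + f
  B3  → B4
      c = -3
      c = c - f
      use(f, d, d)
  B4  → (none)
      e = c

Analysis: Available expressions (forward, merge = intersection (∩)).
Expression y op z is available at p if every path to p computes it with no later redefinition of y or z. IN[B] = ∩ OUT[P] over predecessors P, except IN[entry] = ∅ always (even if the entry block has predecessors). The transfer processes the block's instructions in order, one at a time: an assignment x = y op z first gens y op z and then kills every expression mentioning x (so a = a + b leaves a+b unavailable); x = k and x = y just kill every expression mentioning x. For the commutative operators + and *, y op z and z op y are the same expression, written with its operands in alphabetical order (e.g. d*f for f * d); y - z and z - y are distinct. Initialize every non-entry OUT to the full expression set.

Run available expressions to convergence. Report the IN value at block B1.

Per-block solution:
  B0: | IN={} | OUT={a+d}
  B1: | IN={a+d} | OUT={a+d}
  B2: | IN={a+d} | OUT={a+d, b+f}
  B3: | IN={a+d} | OUT={a+d}
  B4: | IN={a+d} | OUT={a+d}

Merge at B1: IN[B1] = OUT[B0] ∩ OUT[B2] = {a+d}

Answer: {a+d}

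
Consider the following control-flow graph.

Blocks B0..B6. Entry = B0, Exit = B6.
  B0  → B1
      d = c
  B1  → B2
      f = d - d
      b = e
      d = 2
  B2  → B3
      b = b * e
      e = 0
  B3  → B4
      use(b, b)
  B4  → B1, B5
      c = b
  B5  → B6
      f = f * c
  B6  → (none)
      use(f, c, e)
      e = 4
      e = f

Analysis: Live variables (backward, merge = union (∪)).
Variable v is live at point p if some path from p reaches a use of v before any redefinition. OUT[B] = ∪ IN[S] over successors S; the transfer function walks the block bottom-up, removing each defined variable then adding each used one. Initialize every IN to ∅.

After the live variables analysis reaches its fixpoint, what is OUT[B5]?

Fixpoint table:
  B0: | IN={c, e} | OUT={d, e}
  B1: | IN={d, e} | OUT={b, d, e, f}
  B2: | IN={b, d, e, f} | OUT={b, d, e, f}
  B3: | IN={b, d, e, f} | OUT={b, d, e, f}
  B4: | IN={b, d, e, f} | OUT={c, d, e, f}
  B5: | IN={c, e, f} | OUT={c, e, f}
  B6: | IN={c, e, f} | OUT={}

Merge at B5: OUT[B5] = IN[B6] = {c, e, f}

Answer: {c, e, f}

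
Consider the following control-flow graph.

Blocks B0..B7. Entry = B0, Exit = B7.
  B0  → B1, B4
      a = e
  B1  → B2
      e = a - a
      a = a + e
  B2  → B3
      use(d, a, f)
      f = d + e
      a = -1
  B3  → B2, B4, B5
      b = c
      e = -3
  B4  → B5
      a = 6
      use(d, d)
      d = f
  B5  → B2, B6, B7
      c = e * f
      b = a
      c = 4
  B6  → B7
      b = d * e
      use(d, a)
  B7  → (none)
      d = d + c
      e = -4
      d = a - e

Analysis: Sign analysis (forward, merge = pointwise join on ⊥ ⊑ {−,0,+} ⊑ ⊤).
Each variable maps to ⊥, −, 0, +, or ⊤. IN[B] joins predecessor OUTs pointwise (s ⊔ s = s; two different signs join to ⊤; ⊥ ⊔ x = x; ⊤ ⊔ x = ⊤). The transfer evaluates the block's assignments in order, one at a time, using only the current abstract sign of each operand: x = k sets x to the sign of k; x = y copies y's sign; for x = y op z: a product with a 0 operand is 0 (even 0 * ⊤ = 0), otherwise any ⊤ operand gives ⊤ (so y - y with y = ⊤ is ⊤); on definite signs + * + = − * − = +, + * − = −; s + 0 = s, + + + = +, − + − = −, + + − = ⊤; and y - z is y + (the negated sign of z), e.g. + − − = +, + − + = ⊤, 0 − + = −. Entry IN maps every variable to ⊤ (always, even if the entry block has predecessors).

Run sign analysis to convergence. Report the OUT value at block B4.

Fixpoint table:
  B0:  IN=(all ⊤)  OUT=(all ⊤)
  B1:  IN=(all ⊤)  OUT=(all ⊤)
  B2:  IN=(all ⊤)  OUT={a:-; rest ⊤}
  B3:  IN={a:-; rest ⊤}  OUT={a:-, e:-; rest ⊤}
  B4:  IN=(all ⊤)  OUT={a:+; rest ⊤}
  B5:  IN=(all ⊤)  OUT={c:+; rest ⊤}
  B6:  IN={c:+; rest ⊤}  OUT={c:+; rest ⊤}
  B7:  IN={c:+; rest ⊤}  OUT={c:+, e:-; rest ⊤}

Merge at B4: IN[B4] = OUT[B0] ⊔ OUT[B3] = {a: ⊤, b: ⊤, c: ⊤, d: ⊤, e: ⊤, f: ⊤}
Applying B4's transfer function to that IN value gives OUT[B4] (row B4 above).

Answer: {a: +, b: ⊤, c: ⊤, d: ⊤, e: ⊤, f: ⊤}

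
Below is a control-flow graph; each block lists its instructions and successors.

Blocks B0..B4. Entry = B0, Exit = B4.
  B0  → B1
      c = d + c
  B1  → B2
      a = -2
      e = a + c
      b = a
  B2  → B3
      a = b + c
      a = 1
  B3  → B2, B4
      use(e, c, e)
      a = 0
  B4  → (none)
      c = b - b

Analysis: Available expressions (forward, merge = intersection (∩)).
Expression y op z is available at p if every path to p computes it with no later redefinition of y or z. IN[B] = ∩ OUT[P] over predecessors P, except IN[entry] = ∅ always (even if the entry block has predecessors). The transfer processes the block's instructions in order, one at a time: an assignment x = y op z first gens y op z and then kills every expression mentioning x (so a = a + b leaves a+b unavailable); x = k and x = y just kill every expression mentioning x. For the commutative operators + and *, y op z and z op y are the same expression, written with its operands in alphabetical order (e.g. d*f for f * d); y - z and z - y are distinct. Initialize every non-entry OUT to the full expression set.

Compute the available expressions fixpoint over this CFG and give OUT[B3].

Answer: {b+c}

Working:
Converged values:
  B0: | IN={} | OUT={}
  B1: | IN={} | OUT={a+c}
  B2: | IN={} | OUT={b+c}
  B3: | IN={b+c} | OUT={b+c}
  B4: | IN={b+c} | OUT={b-b}

Merge at B3: IN[B3] = OUT[B2] = {b+c}
Applying B3's transfer function to that IN value gives OUT[B3] (row B3 above).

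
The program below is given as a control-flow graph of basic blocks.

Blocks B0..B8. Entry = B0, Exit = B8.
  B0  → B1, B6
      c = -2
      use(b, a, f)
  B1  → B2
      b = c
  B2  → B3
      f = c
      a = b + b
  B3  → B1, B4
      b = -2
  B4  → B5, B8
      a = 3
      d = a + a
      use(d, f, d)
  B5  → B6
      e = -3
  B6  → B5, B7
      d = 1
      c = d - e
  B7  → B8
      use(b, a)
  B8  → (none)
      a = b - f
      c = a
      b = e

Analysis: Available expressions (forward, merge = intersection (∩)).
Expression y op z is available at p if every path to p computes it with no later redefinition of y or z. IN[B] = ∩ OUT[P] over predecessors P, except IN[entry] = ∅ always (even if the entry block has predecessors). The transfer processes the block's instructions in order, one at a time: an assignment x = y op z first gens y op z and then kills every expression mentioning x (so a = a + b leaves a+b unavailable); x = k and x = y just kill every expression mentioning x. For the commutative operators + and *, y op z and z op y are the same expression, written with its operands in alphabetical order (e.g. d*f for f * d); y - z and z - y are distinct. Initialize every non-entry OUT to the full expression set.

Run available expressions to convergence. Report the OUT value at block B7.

Converged values:
  B0:   IN={}   OUT={}
  B1:   IN={}   OUT={}
  B2:   IN={}   OUT={b+b}
  B3:   IN={b+b}   OUT={}
  B4:   IN={}   OUT={a+a}
  B5:   IN={}   OUT={}
  B6:   IN={}   OUT={d-e}
  B7:   IN={d-e}   OUT={d-e}
  B8:   IN={}   OUT={}

Merge at B7: IN[B7] = OUT[B6] = {d-e}
Applying B7's transfer function to that IN value gives OUT[B7] (row B7 above).

Answer: {d-e}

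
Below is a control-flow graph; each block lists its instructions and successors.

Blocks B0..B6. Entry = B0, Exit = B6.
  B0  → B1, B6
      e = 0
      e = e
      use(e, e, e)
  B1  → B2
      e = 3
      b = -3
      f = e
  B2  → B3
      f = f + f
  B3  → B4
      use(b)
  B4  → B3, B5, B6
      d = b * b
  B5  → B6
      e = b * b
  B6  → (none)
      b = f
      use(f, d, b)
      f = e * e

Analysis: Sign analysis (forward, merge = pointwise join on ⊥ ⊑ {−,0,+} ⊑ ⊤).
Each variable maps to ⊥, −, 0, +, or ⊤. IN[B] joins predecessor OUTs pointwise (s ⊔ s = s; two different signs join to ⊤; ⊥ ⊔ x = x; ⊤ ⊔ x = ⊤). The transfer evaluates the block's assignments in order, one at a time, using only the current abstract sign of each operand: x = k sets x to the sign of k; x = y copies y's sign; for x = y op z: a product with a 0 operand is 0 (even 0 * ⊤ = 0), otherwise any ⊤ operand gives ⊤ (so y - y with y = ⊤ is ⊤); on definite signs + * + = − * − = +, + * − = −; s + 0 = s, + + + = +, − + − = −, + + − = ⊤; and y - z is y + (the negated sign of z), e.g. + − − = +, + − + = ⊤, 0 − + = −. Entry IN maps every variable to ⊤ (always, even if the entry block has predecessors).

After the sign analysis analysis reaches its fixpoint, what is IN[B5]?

Converged values:
  B0:   IN=(all ⊤)   OUT={e:0; rest ⊤}
  B1:   IN={e:0; rest ⊤}   OUT={b:-, e:+, f:+; rest ⊤}
  B2:   IN={b:-, e:+, f:+; rest ⊤}   OUT={b:-, e:+, f:+; rest ⊤}
  B3:   IN={b:-, e:+, f:+; rest ⊤}   OUT={b:-, e:+, f:+; rest ⊤}
  B4:   IN={b:-, e:+, f:+; rest ⊤}   OUT={b:-, d:+, e:+, f:+; rest ⊤}
  B5:   IN={b:-, d:+, e:+, f:+; rest ⊤}   OUT={b:-, d:+, e:+, f:+; rest ⊤}
  B6:   IN=(all ⊤)   OUT=(all ⊤)

Merge at B5: IN[B5] = OUT[B4] = {a: ⊤, b: -, c: ⊤, d: +, e: +, f: +}

Answer: {a: ⊤, b: -, c: ⊤, d: +, e: +, f: +}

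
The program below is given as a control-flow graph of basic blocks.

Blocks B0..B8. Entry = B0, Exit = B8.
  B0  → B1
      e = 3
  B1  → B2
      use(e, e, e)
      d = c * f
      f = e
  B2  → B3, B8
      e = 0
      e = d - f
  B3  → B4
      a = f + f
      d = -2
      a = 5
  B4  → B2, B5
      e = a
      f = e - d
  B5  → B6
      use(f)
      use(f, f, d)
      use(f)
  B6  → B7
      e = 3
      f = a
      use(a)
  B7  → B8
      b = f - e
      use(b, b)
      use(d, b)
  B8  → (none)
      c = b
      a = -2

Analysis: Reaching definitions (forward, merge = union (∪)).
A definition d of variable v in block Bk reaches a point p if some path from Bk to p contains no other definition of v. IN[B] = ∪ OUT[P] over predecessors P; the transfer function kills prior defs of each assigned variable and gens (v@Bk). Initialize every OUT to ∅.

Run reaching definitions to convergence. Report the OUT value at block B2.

Answer: {a@B3, d@B1, d@B3, e@B2, f@B1, f@B4}

Working:
Per-block solution:
  B0:   IN={}   OUT={e@B0}
  B1:   IN={e@B0}   OUT={d@B1, e@B0, f@B1}
  B2:   IN={a@B3, d@B1, d@B3, e@B0, e@B4, f@B1, f@B4}   OUT={a@B3, d@B1, d@B3, e@B2, f@B1, f@B4}
  B3:   IN={a@B3, d@B1, d@B3, e@B2, f@B1, f@B4}   OUT={a@B3, d@B3, e@B2, f@B1, f@B4}
  B4:   IN={a@B3, d@B3, e@B2, f@B1, f@B4}   OUT={a@B3, d@B3, e@B4, f@B4}
  B5:   IN={a@B3, d@B3, e@B4, f@B4}   OUT={a@B3, d@B3, e@B4, f@B4}
  B6:   IN={a@B3, d@B3, e@B4, f@B4}   OUT={a@B3, d@B3, e@B6, f@B6}
  B7:   IN={a@B3, d@B3, e@B6, f@B6}   OUT={a@B3, b@B7, d@B3, e@B6, f@B6}
  B8:   IN={a@B3, b@B7, d@B1, d@B3, e@B2, e@B6, f@B1, f@B4, f@B6}   OUT={a@B8, b@B7, c@B8, d@B1, d@B3, e@B2, e@B6, f@B1, f@B4, f@B6}

Merge at B2: IN[B2] = OUT[B1] ⊔ OUT[B4] = {a@B3, d@B1, d@B3, e@B0, e@B4, f@B1, f@B4}
Applying B2's transfer function to that IN value gives OUT[B2] (row B2 above).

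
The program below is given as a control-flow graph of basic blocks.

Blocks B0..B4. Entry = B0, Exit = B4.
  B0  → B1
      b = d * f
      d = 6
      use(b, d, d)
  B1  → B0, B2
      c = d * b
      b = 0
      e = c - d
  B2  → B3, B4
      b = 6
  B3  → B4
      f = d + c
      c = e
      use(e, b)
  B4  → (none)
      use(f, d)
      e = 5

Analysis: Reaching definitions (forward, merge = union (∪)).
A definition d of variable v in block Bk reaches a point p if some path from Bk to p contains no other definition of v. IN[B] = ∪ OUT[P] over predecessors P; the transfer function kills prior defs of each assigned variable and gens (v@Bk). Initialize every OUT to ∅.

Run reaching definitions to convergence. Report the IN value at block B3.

Per-block solution:
  B0:  IN={b@B1, c@B1, d@B0, e@B1}  OUT={b@B0, c@B1, d@B0, e@B1}
  B1:  IN={b@B0, c@B1, d@B0, e@B1}  OUT={b@B1, c@B1, d@B0, e@B1}
  B2:  IN={b@B1, c@B1, d@B0, e@B1}  OUT={b@B2, c@B1, d@B0, e@B1}
  B3:  IN={b@B2, c@B1, d@B0, e@B1}  OUT={b@B2, c@B3, d@B0, e@B1, f@B3}
  B4:  IN={b@B2, c@B1, c@B3, d@B0, e@B1, f@B3}  OUT={b@B2, c@B1, c@B3, d@B0, e@B4, f@B3}

Merge at B3: IN[B3] = OUT[B2] = {b@B2, c@B1, d@B0, e@B1}

Answer: {b@B2, c@B1, d@B0, e@B1}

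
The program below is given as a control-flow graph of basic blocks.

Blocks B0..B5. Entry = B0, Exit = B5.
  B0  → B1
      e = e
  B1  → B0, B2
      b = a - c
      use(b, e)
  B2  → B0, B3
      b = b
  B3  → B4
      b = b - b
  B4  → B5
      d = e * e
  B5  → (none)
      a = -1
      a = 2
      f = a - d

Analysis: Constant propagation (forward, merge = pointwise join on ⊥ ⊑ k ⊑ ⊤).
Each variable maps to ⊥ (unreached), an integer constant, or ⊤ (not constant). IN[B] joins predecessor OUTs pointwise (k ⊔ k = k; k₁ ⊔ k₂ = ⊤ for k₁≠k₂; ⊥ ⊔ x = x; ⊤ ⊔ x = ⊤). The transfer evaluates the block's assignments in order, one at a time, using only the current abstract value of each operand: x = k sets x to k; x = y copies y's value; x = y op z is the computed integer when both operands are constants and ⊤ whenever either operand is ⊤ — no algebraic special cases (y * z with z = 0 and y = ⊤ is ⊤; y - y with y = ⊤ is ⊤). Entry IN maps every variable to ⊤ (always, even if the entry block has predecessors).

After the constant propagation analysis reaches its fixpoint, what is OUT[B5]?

Fixpoint table:
  B0: | IN=(all ⊤) | OUT=(all ⊤)
  B1: | IN=(all ⊤) | OUT=(all ⊤)
  B2: | IN=(all ⊤) | OUT=(all ⊤)
  B3: | IN=(all ⊤) | OUT=(all ⊤)
  B4: | IN=(all ⊤) | OUT=(all ⊤)
  B5: | IN=(all ⊤) | OUT={a:2; rest ⊤}

Merge at B5: IN[B5] = OUT[B4] = {a: ⊤, b: ⊤, c: ⊤, d: ⊤, e: ⊤, f: ⊤}
Applying B5's transfer function to that IN value gives OUT[B5] (row B5 above).

Answer: {a: 2, b: ⊤, c: ⊤, d: ⊤, e: ⊤, f: ⊤}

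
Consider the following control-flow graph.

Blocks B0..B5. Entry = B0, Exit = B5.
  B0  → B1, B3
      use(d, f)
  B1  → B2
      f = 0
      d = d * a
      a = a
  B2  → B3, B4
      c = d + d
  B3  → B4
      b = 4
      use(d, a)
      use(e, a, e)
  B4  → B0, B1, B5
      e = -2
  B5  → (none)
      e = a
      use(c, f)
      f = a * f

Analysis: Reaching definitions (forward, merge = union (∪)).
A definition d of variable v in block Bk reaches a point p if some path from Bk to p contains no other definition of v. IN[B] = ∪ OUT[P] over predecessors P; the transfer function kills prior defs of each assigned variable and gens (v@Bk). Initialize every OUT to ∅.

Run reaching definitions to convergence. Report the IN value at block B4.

Answer: {a@B1, b@B3, c@B2, d@B1, e@B4, f@B1}

Derivation:
Converged values:
  B0:  IN={a@B1, b@B3, c@B2, d@B1, e@B4, f@B1}  OUT={a@B1, b@B3, c@B2, d@B1, e@B4, f@B1}
  B1:  IN={a@B1, b@B3, c@B2, d@B1, e@B4, f@B1}  OUT={a@B1, b@B3, c@B2, d@B1, e@B4, f@B1}
  B2:  IN={a@B1, b@B3, c@B2, d@B1, e@B4, f@B1}  OUT={a@B1, b@B3, c@B2, d@B1, e@B4, f@B1}
  B3:  IN={a@B1, b@B3, c@B2, d@B1, e@B4, f@B1}  OUT={a@B1, b@B3, c@B2, d@B1, e@B4, f@B1}
  B4:  IN={a@B1, b@B3, c@B2, d@B1, e@B4, f@B1}  OUT={a@B1, b@B3, c@B2, d@B1, e@B4, f@B1}
  B5:  IN={a@B1, b@B3, c@B2, d@B1, e@B4, f@B1}  OUT={a@B1, b@B3, c@B2, d@B1, e@B5, f@B5}

Merge at B4: IN[B4] = OUT[B2] ⊔ OUT[B3] = {a@B1, b@B3, c@B2, d@B1, e@B4, f@B1}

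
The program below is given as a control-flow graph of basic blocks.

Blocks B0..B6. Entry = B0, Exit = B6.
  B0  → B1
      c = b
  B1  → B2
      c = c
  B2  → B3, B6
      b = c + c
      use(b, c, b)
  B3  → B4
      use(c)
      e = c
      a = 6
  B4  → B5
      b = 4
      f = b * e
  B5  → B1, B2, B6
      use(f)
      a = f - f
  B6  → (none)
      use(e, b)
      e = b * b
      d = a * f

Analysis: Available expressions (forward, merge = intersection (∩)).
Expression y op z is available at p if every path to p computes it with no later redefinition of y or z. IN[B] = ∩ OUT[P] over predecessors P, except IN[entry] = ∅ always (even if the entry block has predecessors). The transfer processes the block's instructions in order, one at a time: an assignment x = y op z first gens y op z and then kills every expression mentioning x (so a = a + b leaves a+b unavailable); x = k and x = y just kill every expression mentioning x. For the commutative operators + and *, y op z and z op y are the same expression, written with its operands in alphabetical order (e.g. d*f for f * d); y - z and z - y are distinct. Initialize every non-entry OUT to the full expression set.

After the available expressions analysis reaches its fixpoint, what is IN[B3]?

Fixpoint table:
  B0: | IN={} | OUT={}
  B1: | IN={} | OUT={}
  B2: | IN={} | OUT={c+c}
  B3: | IN={c+c} | OUT={c+c}
  B4: | IN={c+c} | OUT={b*e, c+c}
  B5: | IN={b*e, c+c} | OUT={b*e, c+c, f-f}
  B6: | IN={c+c} | OUT={a*f, b*b, c+c}

Merge at B3: IN[B3] = OUT[B2] = {c+c}

Answer: {c+c}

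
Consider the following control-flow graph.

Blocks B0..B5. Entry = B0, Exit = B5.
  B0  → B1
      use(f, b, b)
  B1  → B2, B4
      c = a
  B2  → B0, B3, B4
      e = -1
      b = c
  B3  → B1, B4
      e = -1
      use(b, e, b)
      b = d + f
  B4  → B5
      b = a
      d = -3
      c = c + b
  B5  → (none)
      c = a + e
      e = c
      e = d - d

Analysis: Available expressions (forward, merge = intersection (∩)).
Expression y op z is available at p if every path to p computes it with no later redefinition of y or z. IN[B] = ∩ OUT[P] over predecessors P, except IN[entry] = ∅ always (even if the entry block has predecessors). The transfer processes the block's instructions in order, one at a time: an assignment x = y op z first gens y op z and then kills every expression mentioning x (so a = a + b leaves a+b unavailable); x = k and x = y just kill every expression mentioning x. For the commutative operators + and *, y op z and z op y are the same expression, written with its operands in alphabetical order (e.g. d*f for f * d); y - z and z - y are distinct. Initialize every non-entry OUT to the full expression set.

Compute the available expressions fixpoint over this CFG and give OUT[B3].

Converged values:
  B0:   IN={}   OUT={}
  B1:   IN={}   OUT={}
  B2:   IN={}   OUT={}
  B3:   IN={}   OUT={d+f}
  B4:   IN={}   OUT={}
  B5:   IN={}   OUT={d-d}

Merge at B3: IN[B3] = OUT[B2] = {}
Applying B3's transfer function to that IN value gives OUT[B3] (row B3 above).

Answer: {d+f}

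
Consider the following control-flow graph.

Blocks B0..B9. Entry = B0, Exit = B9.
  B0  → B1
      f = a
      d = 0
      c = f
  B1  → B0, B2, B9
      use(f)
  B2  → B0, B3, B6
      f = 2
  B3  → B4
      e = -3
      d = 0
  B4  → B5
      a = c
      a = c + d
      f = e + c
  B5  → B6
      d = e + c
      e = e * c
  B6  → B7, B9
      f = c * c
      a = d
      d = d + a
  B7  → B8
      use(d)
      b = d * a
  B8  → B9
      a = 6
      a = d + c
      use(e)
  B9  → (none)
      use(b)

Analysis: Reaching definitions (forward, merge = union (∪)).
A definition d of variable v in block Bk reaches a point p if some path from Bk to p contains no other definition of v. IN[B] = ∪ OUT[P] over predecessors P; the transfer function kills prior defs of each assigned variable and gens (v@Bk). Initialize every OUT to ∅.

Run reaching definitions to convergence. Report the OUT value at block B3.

Converged values:
  B0: | IN={c@B0, d@B0, f@B0, f@B2} | OUT={c@B0, d@B0, f@B0}
  B1: | IN={c@B0, d@B0, f@B0} | OUT={c@B0, d@B0, f@B0}
  B2: | IN={c@B0, d@B0, f@B0} | OUT={c@B0, d@B0, f@B2}
  B3: | IN={c@B0, d@B0, f@B2} | OUT={c@B0, d@B3, e@B3, f@B2}
  B4: | IN={c@B0, d@B3, e@B3, f@B2} | OUT={a@B4, c@B0, d@B3, e@B3, f@B4}
  B5: | IN={a@B4, c@B0, d@B3, e@B3, f@B4} | OUT={a@B4, c@B0, d@B5, e@B5, f@B4}
  B6: | IN={a@B4, c@B0, d@B0, d@B5, e@B5, f@B2, f@B4} | OUT={a@B6, c@B0, d@B6, e@B5, f@B6}
  B7: | IN={a@B6, c@B0, d@B6, e@B5, f@B6} | OUT={a@B6, b@B7, c@B0, d@B6, e@B5, f@B6}
  B8: | IN={a@B6, b@B7, c@B0, d@B6, e@B5, f@B6} | OUT={a@B8, b@B7, c@B0, d@B6, e@B5, f@B6}
  B9: | IN={a@B6, a@B8, b@B7, c@B0, d@B0, d@B6, e@B5, f@B0, f@B6} | OUT={a@B6, a@B8, b@B7, c@B0, d@B0, d@B6, e@B5, f@B0, f@B6}

Merge at B3: IN[B3] = OUT[B2] = {c@B0, d@B0, f@B2}
Applying B3's transfer function to that IN value gives OUT[B3] (row B3 above).

Answer: {c@B0, d@B3, e@B3, f@B2}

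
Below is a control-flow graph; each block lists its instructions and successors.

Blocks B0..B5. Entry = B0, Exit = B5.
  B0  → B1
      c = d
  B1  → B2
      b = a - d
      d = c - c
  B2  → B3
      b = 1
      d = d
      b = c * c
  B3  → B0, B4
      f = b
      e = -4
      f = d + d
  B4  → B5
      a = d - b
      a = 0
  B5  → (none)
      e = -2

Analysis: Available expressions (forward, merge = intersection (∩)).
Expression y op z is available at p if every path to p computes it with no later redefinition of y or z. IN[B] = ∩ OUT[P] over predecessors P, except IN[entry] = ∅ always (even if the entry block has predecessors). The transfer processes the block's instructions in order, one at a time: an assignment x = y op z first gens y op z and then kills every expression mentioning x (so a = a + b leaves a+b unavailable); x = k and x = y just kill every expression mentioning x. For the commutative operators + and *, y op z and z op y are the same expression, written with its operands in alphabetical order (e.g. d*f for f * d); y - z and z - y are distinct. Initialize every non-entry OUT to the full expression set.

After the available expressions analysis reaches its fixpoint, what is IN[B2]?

Converged values:
  B0:   IN={}   OUT={}
  B1:   IN={}   OUT={c-c}
  B2:   IN={c-c}   OUT={c*c, c-c}
  B3:   IN={c*c, c-c}   OUT={c*c, c-c, d+d}
  B4:   IN={c*c, c-c, d+d}   OUT={c*c, c-c, d+d, d-b}
  B5:   IN={c*c, c-c, d+d, d-b}   OUT={c*c, c-c, d+d, d-b}

Merge at B2: IN[B2] = OUT[B1] = {c-c}

Answer: {c-c}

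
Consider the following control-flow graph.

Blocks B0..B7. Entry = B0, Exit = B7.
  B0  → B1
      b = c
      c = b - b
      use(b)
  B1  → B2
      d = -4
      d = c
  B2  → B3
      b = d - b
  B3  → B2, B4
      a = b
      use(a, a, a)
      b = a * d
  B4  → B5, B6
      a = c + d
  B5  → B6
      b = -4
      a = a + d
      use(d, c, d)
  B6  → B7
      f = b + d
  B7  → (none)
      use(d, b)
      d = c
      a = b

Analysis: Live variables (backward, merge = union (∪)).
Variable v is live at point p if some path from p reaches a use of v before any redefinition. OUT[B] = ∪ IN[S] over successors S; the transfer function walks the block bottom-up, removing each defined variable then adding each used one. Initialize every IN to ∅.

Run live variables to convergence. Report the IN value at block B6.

Fixpoint table:
  B0:   IN={c}   OUT={b, c}
  B1:   IN={b, c}   OUT={b, c, d}
  B2:   IN={b, c, d}   OUT={b, c, d}
  B3:   IN={b, c, d}   OUT={b, c, d}
  B4:   IN={b, c, d}   OUT={a, b, c, d}
  B5:   IN={a, c, d}   OUT={b, c, d}
  B6:   IN={b, c, d}   OUT={b, c, d}
  B7:   IN={b, c, d}   OUT={}

Merge at B6: OUT[B6] = IN[B7] = {b, c, d}
Applying B6's transfer function to that OUT value gives IN[B6] (row B6 above).

Answer: {b, c, d}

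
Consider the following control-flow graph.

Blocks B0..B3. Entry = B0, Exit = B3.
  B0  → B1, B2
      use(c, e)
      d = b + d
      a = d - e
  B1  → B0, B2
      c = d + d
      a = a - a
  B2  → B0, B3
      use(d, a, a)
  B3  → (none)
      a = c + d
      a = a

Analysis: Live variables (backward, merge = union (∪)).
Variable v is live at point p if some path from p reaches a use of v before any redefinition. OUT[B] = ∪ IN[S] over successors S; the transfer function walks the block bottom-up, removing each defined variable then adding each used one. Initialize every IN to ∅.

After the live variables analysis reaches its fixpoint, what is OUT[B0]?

Per-block solution:
  B0:  IN={b, c, d, e}  OUT={a, b, c, d, e}
  B1:  IN={a, b, d, e}  OUT={a, b, c, d, e}
  B2:  IN={a, b, c, d, e}  OUT={b, c, d, e}
  B3:  IN={c, d}  OUT={}

Merge at B0: OUT[B0] = IN[B1] ⊔ IN[B2] = {a, b, c, d, e}

Answer: {a, b, c, d, e}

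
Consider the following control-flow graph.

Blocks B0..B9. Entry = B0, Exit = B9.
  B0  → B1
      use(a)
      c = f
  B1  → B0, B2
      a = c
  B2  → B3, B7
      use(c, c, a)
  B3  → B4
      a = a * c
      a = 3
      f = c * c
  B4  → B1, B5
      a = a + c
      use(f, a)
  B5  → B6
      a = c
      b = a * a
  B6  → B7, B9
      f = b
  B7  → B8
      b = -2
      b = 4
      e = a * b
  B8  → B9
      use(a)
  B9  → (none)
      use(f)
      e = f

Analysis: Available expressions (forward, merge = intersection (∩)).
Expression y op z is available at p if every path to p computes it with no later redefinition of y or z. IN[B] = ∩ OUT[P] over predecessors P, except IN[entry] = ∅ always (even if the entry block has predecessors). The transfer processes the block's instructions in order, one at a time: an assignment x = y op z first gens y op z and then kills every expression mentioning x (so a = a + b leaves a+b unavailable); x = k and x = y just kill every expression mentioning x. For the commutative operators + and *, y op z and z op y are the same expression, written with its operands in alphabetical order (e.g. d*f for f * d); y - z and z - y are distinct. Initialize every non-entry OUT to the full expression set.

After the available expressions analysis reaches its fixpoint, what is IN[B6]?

Answer: {a*a, c*c}

Trace:
Converged values:
  B0:   IN={}   OUT={}
  B1:   IN={}   OUT={}
  B2:   IN={}   OUT={}
  B3:   IN={}   OUT={c*c}
  B4:   IN={c*c}   OUT={c*c}
  B5:   IN={c*c}   OUT={a*a, c*c}
  B6:   IN={a*a, c*c}   OUT={a*a, c*c}
  B7:   IN={}   OUT={a*b}
  B8:   IN={a*b}   OUT={a*b}
  B9:   IN={}   OUT={}

Merge at B6: IN[B6] = OUT[B5] = {a*a, c*c}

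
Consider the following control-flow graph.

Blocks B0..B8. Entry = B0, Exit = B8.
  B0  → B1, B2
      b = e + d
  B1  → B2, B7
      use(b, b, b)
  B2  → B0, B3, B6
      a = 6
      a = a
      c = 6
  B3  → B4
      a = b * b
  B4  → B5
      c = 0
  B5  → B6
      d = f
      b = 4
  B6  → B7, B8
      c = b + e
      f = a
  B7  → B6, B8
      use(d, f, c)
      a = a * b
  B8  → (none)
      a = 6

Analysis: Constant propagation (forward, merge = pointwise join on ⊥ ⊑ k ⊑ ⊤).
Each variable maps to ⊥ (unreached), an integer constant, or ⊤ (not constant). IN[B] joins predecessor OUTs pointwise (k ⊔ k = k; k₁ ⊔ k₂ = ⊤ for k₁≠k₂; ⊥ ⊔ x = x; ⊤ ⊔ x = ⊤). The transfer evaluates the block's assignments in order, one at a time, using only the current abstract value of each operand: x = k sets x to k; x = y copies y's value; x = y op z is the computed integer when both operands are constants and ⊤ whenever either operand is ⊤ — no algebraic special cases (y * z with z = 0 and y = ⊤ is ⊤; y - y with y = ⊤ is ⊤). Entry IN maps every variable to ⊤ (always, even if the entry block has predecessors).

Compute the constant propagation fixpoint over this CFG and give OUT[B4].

Converged values:
  B0:  IN=(all ⊤)  OUT=(all ⊤)
  B1:  IN=(all ⊤)  OUT=(all ⊤)
  B2:  IN=(all ⊤)  OUT={a:6, c:6; rest ⊤}
  B3:  IN={a:6, c:6; rest ⊤}  OUT={c:6; rest ⊤}
  B4:  IN={c:6; rest ⊤}  OUT={c:0; rest ⊤}
  B5:  IN={c:0; rest ⊤}  OUT={b:4, c:0; rest ⊤}
  B6:  IN=(all ⊤)  OUT=(all ⊤)
  B7:  IN=(all ⊤)  OUT=(all ⊤)
  B8:  IN=(all ⊤)  OUT={a:6; rest ⊤}

Merge at B4: IN[B4] = OUT[B3] = {a: ⊤, b: ⊤, c: 6, d: ⊤, e: ⊤, f: ⊤}
Applying B4's transfer function to that IN value gives OUT[B4] (row B4 above).

Answer: {a: ⊤, b: ⊤, c: 0, d: ⊤, e: ⊤, f: ⊤}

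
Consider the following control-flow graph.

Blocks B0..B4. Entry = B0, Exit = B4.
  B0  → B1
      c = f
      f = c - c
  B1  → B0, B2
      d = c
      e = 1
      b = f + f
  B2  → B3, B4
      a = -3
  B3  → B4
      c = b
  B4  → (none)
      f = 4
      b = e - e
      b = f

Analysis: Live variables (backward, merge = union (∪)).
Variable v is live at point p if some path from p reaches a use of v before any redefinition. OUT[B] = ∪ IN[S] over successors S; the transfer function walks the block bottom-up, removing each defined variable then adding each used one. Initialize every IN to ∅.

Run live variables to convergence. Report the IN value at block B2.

Converged values:
  B0:   IN={f}   OUT={c, f}
  B1:   IN={c, f}   OUT={b, e, f}
  B2:   IN={b, e}   OUT={b, e}
  B3:   IN={b, e}   OUT={e}
  B4:   IN={e}   OUT={}

Merge at B2: OUT[B2] = IN[B3] ⊔ IN[B4] = {b, e}
Applying B2's transfer function to that OUT value gives IN[B2] (row B2 above).

Answer: {b, e}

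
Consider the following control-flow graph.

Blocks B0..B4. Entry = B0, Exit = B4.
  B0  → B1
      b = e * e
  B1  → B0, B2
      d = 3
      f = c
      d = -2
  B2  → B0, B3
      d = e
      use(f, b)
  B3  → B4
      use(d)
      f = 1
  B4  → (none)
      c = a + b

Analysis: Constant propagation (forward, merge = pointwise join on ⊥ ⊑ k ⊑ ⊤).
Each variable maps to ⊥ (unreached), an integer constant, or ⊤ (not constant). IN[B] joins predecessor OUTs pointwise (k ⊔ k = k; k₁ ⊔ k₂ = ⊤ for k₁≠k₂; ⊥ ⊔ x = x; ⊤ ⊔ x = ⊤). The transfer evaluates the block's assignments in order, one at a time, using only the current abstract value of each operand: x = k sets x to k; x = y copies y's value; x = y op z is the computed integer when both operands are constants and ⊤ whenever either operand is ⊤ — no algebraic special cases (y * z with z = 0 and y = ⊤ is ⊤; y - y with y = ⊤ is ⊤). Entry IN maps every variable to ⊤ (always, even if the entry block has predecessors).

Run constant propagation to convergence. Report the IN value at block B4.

Per-block solution:
  B0:  IN=(all ⊤)  OUT=(all ⊤)
  B1:  IN=(all ⊤)  OUT={d:-2; rest ⊤}
  B2:  IN={d:-2; rest ⊤}  OUT=(all ⊤)
  B3:  IN=(all ⊤)  OUT={f:1; rest ⊤}
  B4:  IN={f:1; rest ⊤}  OUT={f:1; rest ⊤}

Merge at B4: IN[B4] = OUT[B3] = {a: ⊤, b: ⊤, c: ⊤, d: ⊤, e: ⊤, f: 1}

Answer: {a: ⊤, b: ⊤, c: ⊤, d: ⊤, e: ⊤, f: 1}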